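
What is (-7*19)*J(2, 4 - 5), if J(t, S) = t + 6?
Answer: -1064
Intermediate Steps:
J(t, S) = 6 + t
(-7*19)*J(2, 4 - 5) = (-7*19)*(6 + 2) = -133*8 = -1064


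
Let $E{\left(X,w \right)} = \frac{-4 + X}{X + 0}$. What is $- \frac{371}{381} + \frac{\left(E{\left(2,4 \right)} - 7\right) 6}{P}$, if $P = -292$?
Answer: $- \frac{22511}{27813} \approx -0.80937$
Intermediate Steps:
$E{\left(X,w \right)} = \frac{-4 + X}{X}$
$- \frac{371}{381} + \frac{\left(E{\left(2,4 \right)} - 7\right) 6}{P} = - \frac{371}{381} + \frac{\left(\frac{-4 + 2}{2} - 7\right) 6}{-292} = \left(-371\right) \frac{1}{381} + \left(\frac{1}{2} \left(-2\right) - 7\right) 6 \left(- \frac{1}{292}\right) = - \frac{371}{381} + \left(-1 - 7\right) 6 \left(- \frac{1}{292}\right) = - \frac{371}{381} + \left(-8\right) 6 \left(- \frac{1}{292}\right) = - \frac{371}{381} - - \frac{12}{73} = - \frac{371}{381} + \frac{12}{73} = - \frac{22511}{27813}$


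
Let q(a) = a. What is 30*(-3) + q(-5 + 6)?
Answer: -89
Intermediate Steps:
30*(-3) + q(-5 + 6) = 30*(-3) + (-5 + 6) = -90 + 1 = -89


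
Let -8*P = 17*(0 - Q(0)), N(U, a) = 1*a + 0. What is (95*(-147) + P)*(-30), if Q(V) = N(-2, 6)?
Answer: 837135/2 ≈ 4.1857e+5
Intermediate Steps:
N(U, a) = a (N(U, a) = a + 0 = a)
Q(V) = 6
P = 51/4 (P = -17*(0 - 1*6)/8 = -17*(0 - 6)/8 = -17*(-6)/8 = -1/8*(-102) = 51/4 ≈ 12.750)
(95*(-147) + P)*(-30) = (95*(-147) + 51/4)*(-30) = (-13965 + 51/4)*(-30) = -55809/4*(-30) = 837135/2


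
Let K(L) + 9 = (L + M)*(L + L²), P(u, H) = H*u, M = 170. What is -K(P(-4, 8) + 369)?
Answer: -57750333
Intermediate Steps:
K(L) = -9 + (170 + L)*(L + L²) (K(L) = -9 + (L + 170)*(L + L²) = -9 + (170 + L)*(L + L²))
-K(P(-4, 8) + 369) = -(-9 + (8*(-4) + 369)³ + 170*(8*(-4) + 369) + 171*(8*(-4) + 369)²) = -(-9 + (-32 + 369)³ + 170*(-32 + 369) + 171*(-32 + 369)²) = -(-9 + 337³ + 170*337 + 171*337²) = -(-9 + 38272753 + 57290 + 171*113569) = -(-9 + 38272753 + 57290 + 19420299) = -1*57750333 = -57750333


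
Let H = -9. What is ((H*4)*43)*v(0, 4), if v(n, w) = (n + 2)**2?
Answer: -6192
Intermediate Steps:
v(n, w) = (2 + n)**2
((H*4)*43)*v(0, 4) = (-9*4*43)*(2 + 0)**2 = -36*43*2**2 = -1548*4 = -6192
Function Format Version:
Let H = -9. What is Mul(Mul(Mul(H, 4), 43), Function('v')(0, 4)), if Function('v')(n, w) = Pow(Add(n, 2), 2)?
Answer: -6192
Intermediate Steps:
Function('v')(n, w) = Pow(Add(2, n), 2)
Mul(Mul(Mul(H, 4), 43), Function('v')(0, 4)) = Mul(Mul(Mul(-9, 4), 43), Pow(Add(2, 0), 2)) = Mul(Mul(-36, 43), Pow(2, 2)) = Mul(-1548, 4) = -6192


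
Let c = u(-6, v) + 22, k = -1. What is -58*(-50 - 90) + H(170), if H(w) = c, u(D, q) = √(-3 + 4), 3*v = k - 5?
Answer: 8143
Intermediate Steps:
v = -2 (v = (-1 - 5)/3 = (⅓)*(-6) = -2)
u(D, q) = 1 (u(D, q) = √1 = 1)
c = 23 (c = 1 + 22 = 23)
H(w) = 23
-58*(-50 - 90) + H(170) = -58*(-50 - 90) + 23 = -58*(-140) + 23 = 8120 + 23 = 8143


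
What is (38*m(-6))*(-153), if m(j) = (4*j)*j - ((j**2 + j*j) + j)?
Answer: -453492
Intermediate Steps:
m(j) = -j + 2*j**2 (m(j) = 4*j**2 - ((j**2 + j**2) + j) = 4*j**2 - (2*j**2 + j) = 4*j**2 - (j + 2*j**2) = 4*j**2 + (-j - 2*j**2) = -j + 2*j**2)
(38*m(-6))*(-153) = (38*(-6*(-1 + 2*(-6))))*(-153) = (38*(-6*(-1 - 12)))*(-153) = (38*(-6*(-13)))*(-153) = (38*78)*(-153) = 2964*(-153) = -453492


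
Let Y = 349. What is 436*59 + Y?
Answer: 26073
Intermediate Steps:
436*59 + Y = 436*59 + 349 = 25724 + 349 = 26073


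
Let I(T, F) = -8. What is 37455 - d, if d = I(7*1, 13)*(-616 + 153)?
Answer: 33751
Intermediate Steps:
d = 3704 (d = -8*(-616 + 153) = -8*(-463) = 3704)
37455 - d = 37455 - 1*3704 = 37455 - 3704 = 33751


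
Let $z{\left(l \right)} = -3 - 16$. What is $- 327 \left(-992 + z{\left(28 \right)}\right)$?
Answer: $330597$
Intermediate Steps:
$z{\left(l \right)} = -19$
$- 327 \left(-992 + z{\left(28 \right)}\right) = - 327 \left(-992 - 19\right) = \left(-327\right) \left(-1011\right) = 330597$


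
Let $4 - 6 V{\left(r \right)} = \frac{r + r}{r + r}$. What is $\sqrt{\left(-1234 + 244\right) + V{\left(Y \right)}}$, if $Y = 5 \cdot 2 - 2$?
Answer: $\frac{i \sqrt{3958}}{2} \approx 31.456 i$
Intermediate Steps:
$Y = 8$ ($Y = 10 - 2 = 8$)
$V{\left(r \right)} = \frac{1}{2}$ ($V{\left(r \right)} = \frac{2}{3} - \frac{\left(r + r\right) \frac{1}{r + r}}{6} = \frac{2}{3} - \frac{2 r \frac{1}{2 r}}{6} = \frac{2}{3} - \frac{1}{6} = \frac{1}{2}$)
$\sqrt{\left(-1234 + 244\right) + V{\left(Y \right)}} = \sqrt{\left(-1234 + 244\right) + \frac{1}{2}} = \sqrt{-990 + \frac{1}{2}} = \sqrt{- \frac{1979}{2}} = \frac{i \sqrt{3958}}{2}$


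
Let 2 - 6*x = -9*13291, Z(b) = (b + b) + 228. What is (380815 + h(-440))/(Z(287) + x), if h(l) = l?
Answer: 2282250/124433 ≈ 18.341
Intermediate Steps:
Z(b) = 228 + 2*b (Z(b) = 2*b + 228 = 228 + 2*b)
x = 119621/6 (x = 1/3 - (-3)*13291/2 = 1/3 - 1/6*(-119619) = 1/3 + 39873/2 = 119621/6 ≈ 19937.)
(380815 + h(-440))/(Z(287) + x) = (380815 - 440)/((228 + 2*287) + 119621/6) = 380375/((228 + 574) + 119621/6) = 380375/(802 + 119621/6) = 380375/(124433/6) = 380375*(6/124433) = 2282250/124433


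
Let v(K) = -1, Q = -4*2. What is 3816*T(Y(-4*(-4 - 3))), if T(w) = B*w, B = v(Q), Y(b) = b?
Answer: -106848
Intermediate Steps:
Q = -8
B = -1
T(w) = -w
3816*T(Y(-4*(-4 - 3))) = 3816*(-(-4)*(-4 - 3)) = 3816*(-(-4)*(-7)) = 3816*(-1*28) = 3816*(-28) = -106848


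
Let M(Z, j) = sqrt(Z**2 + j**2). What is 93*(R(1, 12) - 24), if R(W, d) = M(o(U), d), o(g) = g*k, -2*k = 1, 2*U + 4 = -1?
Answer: -2232 + 93*sqrt(2329)/4 ≈ -1110.0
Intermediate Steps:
U = -5/2 (U = -2 + (1/2)*(-1) = -2 - 1/2 = -5/2 ≈ -2.5000)
k = -1/2 (k = -1/2*1 = -1/2 ≈ -0.50000)
o(g) = -g/2 (o(g) = g*(-1/2) = -g/2)
R(W, d) = sqrt(25/16 + d**2) (R(W, d) = sqrt((-1/2*(-5/2))**2 + d**2) = sqrt((5/4)**2 + d**2) = sqrt(25/16 + d**2))
93*(R(1, 12) - 24) = 93*(sqrt(25 + 16*12**2)/4 - 24) = 93*(sqrt(25 + 16*144)/4 - 24) = 93*(sqrt(25 + 2304)/4 - 24) = 93*(sqrt(2329)/4 - 24) = 93*(-24 + sqrt(2329)/4) = -2232 + 93*sqrt(2329)/4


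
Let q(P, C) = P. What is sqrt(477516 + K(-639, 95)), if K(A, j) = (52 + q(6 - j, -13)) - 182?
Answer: 3*sqrt(53033) ≈ 690.87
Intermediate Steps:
K(A, j) = -124 - j (K(A, j) = (52 + (6 - j)) - 182 = (58 - j) - 182 = -124 - j)
sqrt(477516 + K(-639, 95)) = sqrt(477516 + (-124 - 1*95)) = sqrt(477516 + (-124 - 95)) = sqrt(477516 - 219) = sqrt(477297) = 3*sqrt(53033)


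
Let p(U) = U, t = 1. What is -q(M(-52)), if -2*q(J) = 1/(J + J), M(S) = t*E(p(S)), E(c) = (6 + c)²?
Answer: 1/8464 ≈ 0.00011815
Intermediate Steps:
M(S) = (6 + S)² (M(S) = 1*(6 + S)² = (6 + S)²)
q(J) = -1/(4*J) (q(J) = -1/(2*(J + J)) = -1/(2*J)/2 = -1/(4*J))
-q(M(-52)) = -(-1)/(4*((6 - 52)²)) = -(-1)/(4*((-46)²)) = -(-1)/(4*2116) = -1*(-1/8464) = 1/8464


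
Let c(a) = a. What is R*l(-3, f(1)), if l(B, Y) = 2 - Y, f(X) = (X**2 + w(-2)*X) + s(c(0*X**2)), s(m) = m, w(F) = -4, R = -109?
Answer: -545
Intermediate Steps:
f(X) = X**2 - 4*X (f(X) = (X**2 - 4*X) + 0*X**2 = (X**2 - 4*X) + 0 = X**2 - 4*X)
R*l(-3, f(1)) = -109*(2 - (-4 + 1)) = -109*(2 - (-3)) = -109*(2 - 1*(-3)) = -109*(2 + 3) = -109*5 = -545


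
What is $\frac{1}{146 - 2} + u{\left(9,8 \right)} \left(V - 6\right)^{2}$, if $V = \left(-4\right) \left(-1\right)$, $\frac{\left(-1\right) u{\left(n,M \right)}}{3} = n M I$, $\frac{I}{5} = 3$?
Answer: $- \frac{1866239}{144} \approx -12960.0$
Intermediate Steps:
$I = 15$ ($I = 5 \cdot 3 = 15$)
$u{\left(n,M \right)} = - 45 M n$ ($u{\left(n,M \right)} = - 3 n M 15 = - 3 M n 15 = - 3 \cdot 15 M n = - 45 M n$)
$V = 4$
$\frac{1}{146 - 2} + u{\left(9,8 \right)} \left(V - 6\right)^{2} = \frac{1}{146 - 2} + \left(-45\right) 8 \cdot 9 \left(4 - 6\right)^{2} = \frac{1}{144} - 3240 \left(-2\right)^{2} = \frac{1}{144} - 12960 = - \frac{1866239}{144}$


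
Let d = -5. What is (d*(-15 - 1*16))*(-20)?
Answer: -3100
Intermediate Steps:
(d*(-15 - 1*16))*(-20) = -5*(-15 - 1*16)*(-20) = -5*(-15 - 16)*(-20) = -5*(-31)*(-20) = 155*(-20) = -3100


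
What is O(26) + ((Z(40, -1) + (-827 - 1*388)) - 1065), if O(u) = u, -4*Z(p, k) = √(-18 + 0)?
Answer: -2254 - 3*I*√2/4 ≈ -2254.0 - 1.0607*I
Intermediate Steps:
Z(p, k) = -3*I*√2/4 (Z(p, k) = -√(-18 + 0)/4 = -3*I*√2/4)
O(26) + ((Z(40, -1) + (-827 - 1*388)) - 1065) = 26 + ((-3*I*√2/4 + (-827 - 1*388)) - 1065) = 26 + ((-3*I*√2/4 + (-827 - 388)) - 1065) = 26 + ((-3*I*√2/4 - 1215) - 1065) = 26 + ((-1215 - 3*I*√2/4) - 1065) = 26 + (-2280 - 3*I*√2/4) = -2254 - 3*I*√2/4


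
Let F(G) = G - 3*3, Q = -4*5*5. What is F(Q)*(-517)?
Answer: 56353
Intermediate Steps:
Q = -100 (Q = -20*5 = -100)
F(G) = -9 + G (F(G) = G - 9 = -9 + G)
F(Q)*(-517) = (-9 - 100)*(-517) = -109*(-517) = 56353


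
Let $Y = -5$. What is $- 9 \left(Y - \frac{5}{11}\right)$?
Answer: $\frac{540}{11} \approx 49.091$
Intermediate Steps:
$- 9 \left(Y - \frac{5}{11}\right) = - 9 \left(-5 - \frac{5}{11}\right) = \left(-9\right) \left(- \frac{60}{11}\right) = \frac{540}{11}$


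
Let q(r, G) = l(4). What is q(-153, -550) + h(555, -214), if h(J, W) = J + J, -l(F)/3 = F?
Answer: 1098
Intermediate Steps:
l(F) = -3*F
q(r, G) = -12 (q(r, G) = -3*4 = -12)
h(J, W) = 2*J
q(-153, -550) + h(555, -214) = -12 + 2*555 = -12 + 1110 = 1098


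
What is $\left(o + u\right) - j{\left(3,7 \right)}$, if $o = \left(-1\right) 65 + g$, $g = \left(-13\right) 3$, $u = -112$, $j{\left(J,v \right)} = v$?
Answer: $-223$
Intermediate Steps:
$g = -39$
$o = -104$ ($o = \left(-1\right) 65 - 39 = -65 - 39 = -104$)
$\left(o + u\right) - j{\left(3,7 \right)} = \left(-104 - 112\right) - 7 = -216 - 7 = -223$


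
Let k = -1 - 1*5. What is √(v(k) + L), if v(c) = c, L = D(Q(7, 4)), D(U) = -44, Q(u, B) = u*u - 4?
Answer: 5*I*√2 ≈ 7.0711*I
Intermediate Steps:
k = -6 (k = -1 - 5 = -6)
Q(u, B) = -4 + u² (Q(u, B) = u² - 4 = -4 + u²)
L = -44
√(v(k) + L) = √(-6 - 44) = √(-50) = 5*I*√2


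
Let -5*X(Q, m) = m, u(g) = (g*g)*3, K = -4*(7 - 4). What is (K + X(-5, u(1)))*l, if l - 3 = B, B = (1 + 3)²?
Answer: -1197/5 ≈ -239.40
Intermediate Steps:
K = -12 (K = -4*3 = -12)
B = 16 (B = 4² = 16)
u(g) = 3*g² (u(g) = g²*3 = 3*g²)
l = 19 (l = 3 + 16 = 19)
X(Q, m) = -m/5
(K + X(-5, u(1)))*l = (-12 - 3*1²/5)*19 = (-12 - 3/5)*19 = (-12 - ⅕*3)*19 = (-12 - ⅗)*19 = -63/5*19 = -1197/5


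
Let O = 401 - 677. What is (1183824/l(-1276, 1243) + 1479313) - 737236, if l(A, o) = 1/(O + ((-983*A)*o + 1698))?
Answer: 1845707416983261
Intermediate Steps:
O = -276
l(A, o) = 1/(1422 - 983*A*o) (l(A, o) = 1/(-276 + ((-983*A)*o + 1698)) = 1/(-276 + (-983*A*o + 1698)) = 1/(-276 + (1698 - 983*A*o)) = 1/(1422 - 983*A*o))
(1183824/l(-1276, 1243) + 1479313) - 737236 = (1183824/((-1/(-1422 + 983*(-1276)*1243))) + 1479313) - 737236 = (1183824/((-1/(-1422 - 1559104844))) + 1479313) - 737236 = (1183824/((-1/(-1559106266))) + 1479313) - 737236 = (1183824/((-1*(-1/1559106266))) + 1479313) - 737236 = (1183824/(1/1559106266) + 1479313) - 737236 = (1183824*1559106266 + 1479313) - 737236 = (1845707416241184 + 1479313) - 737236 = 1845707417720497 - 737236 = 1845707416983261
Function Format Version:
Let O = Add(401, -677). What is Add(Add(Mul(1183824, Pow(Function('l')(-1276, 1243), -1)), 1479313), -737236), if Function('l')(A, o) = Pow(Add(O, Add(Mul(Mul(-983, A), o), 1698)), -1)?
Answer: 1845707416983261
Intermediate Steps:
O = -276
Function('l')(A, o) = Pow(Add(1422, Mul(-983, A, o)), -1) (Function('l')(A, o) = Pow(Add(-276, Add(Mul(Mul(-983, A), o), 1698)), -1) = Pow(Add(-276, Add(Mul(-983, A, o), 1698)), -1) = Pow(Add(-276, Add(1698, Mul(-983, A, o))), -1) = Pow(Add(1422, Mul(-983, A, o)), -1))
Add(Add(Mul(1183824, Pow(Function('l')(-1276, 1243), -1)), 1479313), -737236) = Add(Add(Mul(1183824, Pow(Mul(-1, Pow(Add(-1422, Mul(983, -1276, 1243)), -1)), -1)), 1479313), -737236) = Add(Add(Mul(1183824, Pow(Mul(-1, Pow(Add(-1422, -1559104844), -1)), -1)), 1479313), -737236) = Add(Add(Mul(1183824, Pow(Mul(-1, Pow(-1559106266, -1)), -1)), 1479313), -737236) = Add(Add(Mul(1183824, Pow(Mul(-1, Rational(-1, 1559106266)), -1)), 1479313), -737236) = Add(Add(Mul(1183824, Pow(Rational(1, 1559106266), -1)), 1479313), -737236) = Add(Add(Mul(1183824, 1559106266), 1479313), -737236) = Add(Add(1845707416241184, 1479313), -737236) = Add(1845707417720497, -737236) = 1845707416983261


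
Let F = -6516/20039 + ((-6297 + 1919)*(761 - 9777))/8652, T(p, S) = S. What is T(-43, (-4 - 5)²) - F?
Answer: -27745729349/6192051 ≈ -4480.9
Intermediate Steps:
F = 28247285480/6192051 (F = -6516*1/20039 - 4378*(-9016)*(1/8652) = -6516/20039 + 39472048*(1/8652) = -6516/20039 + 1409716/309 = 28247285480/6192051 ≈ 4561.9)
T(-43, (-4 - 5)²) - F = (-4 - 5)² - 1*28247285480/6192051 = (-9)² - 28247285480/6192051 = 81 - 28247285480/6192051 = -27745729349/6192051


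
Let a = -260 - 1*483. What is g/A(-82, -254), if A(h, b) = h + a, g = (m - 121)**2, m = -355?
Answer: -226576/825 ≈ -274.64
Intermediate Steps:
a = -743 (a = -260 - 483 = -743)
g = 226576 (g = (-355 - 121)**2 = (-476)**2 = 226576)
A(h, b) = -743 + h (A(h, b) = h - 743 = -743 + h)
g/A(-82, -254) = 226576/(-743 - 82) = 226576/(-825) = 226576*(-1/825) = -226576/825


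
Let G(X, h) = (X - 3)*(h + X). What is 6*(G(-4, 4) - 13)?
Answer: -78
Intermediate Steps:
G(X, h) = (-3 + X)*(X + h)
6*(G(-4, 4) - 13) = 6*(((-4)**2 - 3*(-4) - 3*4 - 4*4) - 13) = 6*((16 + 12 - 12 - 16) - 13) = 6*(0 - 13) = 6*(-13) = -78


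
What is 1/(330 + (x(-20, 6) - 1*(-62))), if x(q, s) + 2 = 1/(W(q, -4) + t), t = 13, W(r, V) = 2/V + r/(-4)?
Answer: 35/13652 ≈ 0.0025637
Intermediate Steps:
W(r, V) = 2/V - r/4 (W(r, V) = 2/V + r*(-¼) = 2/V - r/4)
x(q, s) = -2 + 1/(25/2 - q/4) (x(q, s) = -2 + 1/((2/(-4) - q/4) + 13) = -2 + 1/((2*(-¼) - q/4) + 13) = -2 + 1/((-½ - q/4) + 13) = -2 + 1/(25/2 - q/4))
1/(330 + (x(-20, 6) - 1*(-62))) = 1/(330 + (2*(48 - 1*(-20))/(-50 - 20) - 1*(-62))) = 1/(330 + (2*(48 + 20)/(-70) + 62)) = 1/(330 + (2*(-1/70)*68 + 62)) = 1/(330 + (-68/35 + 62)) = 1/(330 + 2102/35) = 1/(13652/35) = 35/13652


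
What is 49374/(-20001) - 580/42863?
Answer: -709306114/285767621 ≈ -2.4821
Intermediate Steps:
49374/(-20001) - 580/42863 = 49374*(-1/20001) - 580*1/42863 = -16458/6667 - 580/42863 = -709306114/285767621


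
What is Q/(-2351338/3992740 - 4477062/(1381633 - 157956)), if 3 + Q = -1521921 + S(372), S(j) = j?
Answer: 3717017719290264480/10376511379853 ≈ 3.5821e+5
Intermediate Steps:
Q = -1521552 (Q = -3 + (-1521921 + 372) = -3 - 1521549 = -1521552)
Q/(-2351338/3992740 - 4477062/(1381633 - 157956)) = -1521552/(-2351338/3992740 - 4477062/(1381633 - 157956)) = -1521552/(-2351338*1/3992740 - 4477062/1223677) = -1521552/(-1175669/1996370 - 4477062*1/1223677) = -1521552/(-1175669/1996370 - 4477062/1223677) = -1521552/(-10376511379853/2442912052490) = -1521552*(-2442912052490/10376511379853) = 3717017719290264480/10376511379853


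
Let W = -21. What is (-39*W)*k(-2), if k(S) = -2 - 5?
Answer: -5733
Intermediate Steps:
k(S) = -7
(-39*W)*k(-2) = -39*(-21)*(-7) = 819*(-7) = -5733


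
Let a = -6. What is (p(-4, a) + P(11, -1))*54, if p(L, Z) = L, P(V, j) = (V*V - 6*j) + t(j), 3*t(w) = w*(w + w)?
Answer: 6678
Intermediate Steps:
t(w) = 2*w²/3 (t(w) = (w*(w + w))/3 = (w*(2*w))/3 = (2*w²)/3 = 2*w²/3)
P(V, j) = V² - 6*j + 2*j²/3 (P(V, j) = (V*V - 6*j) + 2*j²/3 = (V² - 6*j) + 2*j²/3 = V² - 6*j + 2*j²/3)
(p(-4, a) + P(11, -1))*54 = (-4 + (11² - 6*(-1) + (⅔)*(-1)²))*54 = (-4 + (121 + 6 + (⅔)*1))*54 = (-4 + (121 + 6 + ⅔))*54 = (-4 + 383/3)*54 = (371/3)*54 = 6678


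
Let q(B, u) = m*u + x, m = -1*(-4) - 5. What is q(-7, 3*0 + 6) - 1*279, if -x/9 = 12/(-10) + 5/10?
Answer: -2787/10 ≈ -278.70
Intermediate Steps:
m = -1 (m = 4 - 5 = -1)
x = 63/10 (x = -9*(12/(-10) + 5/10) = -9*(12*(-⅒) + 5*(⅒)) = -9*(-6/5 + ½) = -9*(-7/10) = 63/10 ≈ 6.3000)
q(B, u) = 63/10 - u (q(B, u) = -u + 63/10 = 63/10 - u)
q(-7, 3*0 + 6) - 1*279 = (63/10 - (3*0 + 6)) - 1*279 = (63/10 - (0 + 6)) - 279 = (63/10 - 1*6) - 279 = (63/10 - 6) - 279 = 3/10 - 279 = -2787/10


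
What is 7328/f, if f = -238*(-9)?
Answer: 3664/1071 ≈ 3.4211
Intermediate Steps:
f = 2142
7328/f = 7328/2142 = 7328*(1/2142) = 3664/1071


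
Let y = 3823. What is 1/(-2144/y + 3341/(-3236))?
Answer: -12371228/19710627 ≈ -0.62764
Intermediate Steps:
1/(-2144/y + 3341/(-3236)) = 1/(-2144/3823 + 3341/(-3236)) = 1/(-2144*1/3823 + 3341*(-1/3236)) = 1/(-2144/3823 - 3341/3236) = 1/(-19710627/12371228) = -12371228/19710627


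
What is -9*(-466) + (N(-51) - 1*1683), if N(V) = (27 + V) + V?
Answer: 2436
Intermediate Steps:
N(V) = 27 + 2*V
-9*(-466) + (N(-51) - 1*1683) = -9*(-466) + ((27 + 2*(-51)) - 1*1683) = 4194 + ((27 - 102) - 1683) = 4194 + (-75 - 1683) = 4194 - 1758 = 2436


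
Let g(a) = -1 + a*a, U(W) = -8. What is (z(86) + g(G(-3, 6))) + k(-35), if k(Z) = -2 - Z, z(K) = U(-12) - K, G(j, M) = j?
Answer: -53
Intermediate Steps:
z(K) = -8 - K
g(a) = -1 + a²
(z(86) + g(G(-3, 6))) + k(-35) = ((-8 - 1*86) + (-1 + (-3)²)) + (-2 - 1*(-35)) = ((-8 - 86) + (-1 + 9)) + (-2 + 35) = (-94 + 8) + 33 = -86 + 33 = -53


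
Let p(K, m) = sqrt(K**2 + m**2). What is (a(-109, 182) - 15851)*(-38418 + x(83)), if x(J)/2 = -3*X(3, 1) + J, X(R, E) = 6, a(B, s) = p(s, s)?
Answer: 606903088 - 6968416*sqrt(2) ≈ 5.9705e+8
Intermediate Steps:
a(B, s) = sqrt(2)*sqrt(s**2) (a(B, s) = sqrt(s**2 + s**2) = sqrt(2*s**2) = sqrt(2)*sqrt(s**2))
x(J) = -36 + 2*J (x(J) = 2*(-3*6 + J) = 2*(-18 + J) = -36 + 2*J)
(a(-109, 182) - 15851)*(-38418 + x(83)) = (sqrt(2)*sqrt(182**2) - 15851)*(-38418 + (-36 + 2*83)) = (sqrt(2)*sqrt(33124) - 15851)*(-38418 + (-36 + 166)) = (sqrt(2)*182 - 15851)*(-38418 + 130) = (182*sqrt(2) - 15851)*(-38288) = (-15851 + 182*sqrt(2))*(-38288) = 606903088 - 6968416*sqrt(2)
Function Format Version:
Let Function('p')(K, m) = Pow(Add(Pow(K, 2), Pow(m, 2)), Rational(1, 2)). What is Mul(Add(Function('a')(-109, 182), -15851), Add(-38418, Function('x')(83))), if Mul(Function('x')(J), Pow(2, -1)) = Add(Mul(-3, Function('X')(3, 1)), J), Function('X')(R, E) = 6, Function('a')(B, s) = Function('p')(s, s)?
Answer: Add(606903088, Mul(-6968416, Pow(2, Rational(1, 2)))) ≈ 5.9705e+8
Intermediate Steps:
Function('a')(B, s) = Mul(Pow(2, Rational(1, 2)), Pow(Pow(s, 2), Rational(1, 2))) (Function('a')(B, s) = Pow(Add(Pow(s, 2), Pow(s, 2)), Rational(1, 2)) = Pow(Mul(2, Pow(s, 2)), Rational(1, 2)) = Mul(Pow(2, Rational(1, 2)), Pow(Pow(s, 2), Rational(1, 2))))
Function('x')(J) = Add(-36, Mul(2, J)) (Function('x')(J) = Mul(2, Add(Mul(-3, 6), J)) = Mul(2, Add(-18, J)) = Add(-36, Mul(2, J)))
Mul(Add(Function('a')(-109, 182), -15851), Add(-38418, Function('x')(83))) = Mul(Add(Mul(Pow(2, Rational(1, 2)), Pow(Pow(182, 2), Rational(1, 2))), -15851), Add(-38418, Add(-36, Mul(2, 83)))) = Mul(Add(Mul(Pow(2, Rational(1, 2)), Pow(33124, Rational(1, 2))), -15851), Add(-38418, Add(-36, 166))) = Mul(Add(Mul(Pow(2, Rational(1, 2)), 182), -15851), Add(-38418, 130)) = Mul(Add(Mul(182, Pow(2, Rational(1, 2))), -15851), -38288) = Mul(Add(-15851, Mul(182, Pow(2, Rational(1, 2)))), -38288) = Add(606903088, Mul(-6968416, Pow(2, Rational(1, 2))))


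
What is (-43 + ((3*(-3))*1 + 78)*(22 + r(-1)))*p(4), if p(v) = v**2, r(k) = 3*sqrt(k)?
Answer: 23600 + 3312*I ≈ 23600.0 + 3312.0*I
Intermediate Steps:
(-43 + ((3*(-3))*1 + 78)*(22 + r(-1)))*p(4) = (-43 + ((3*(-3))*1 + 78)*(22 + 3*sqrt(-1)))*4**2 = (-43 + (-9*1 + 78)*(22 + 3*I))*16 = (-43 + (-9 + 78)*(22 + 3*I))*16 = (-43 + 69*(22 + 3*I))*16 = (-43 + (1518 + 207*I))*16 = (1475 + 207*I)*16 = 23600 + 3312*I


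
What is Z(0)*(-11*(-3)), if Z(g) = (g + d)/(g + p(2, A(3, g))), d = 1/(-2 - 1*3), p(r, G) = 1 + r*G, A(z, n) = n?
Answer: -33/5 ≈ -6.6000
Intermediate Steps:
p(r, G) = 1 + G*r
d = -⅕ (d = 1/(-2 - 3) = 1/(-5) = -⅕ ≈ -0.20000)
Z(g) = (-⅕ + g)/(1 + 3*g) (Z(g) = (g - ⅕)/(g + (1 + g*2)) = (-⅕ + g)/(g + (1 + 2*g)) = (-⅕ + g)/(1 + 3*g))
Z(0)*(-11*(-3)) = ((-1 + 5*0)/(5*(1 + 3*0)))*(-11*(-3)) = ((-1 + 0)/(5*(1 + 0)))*33 = ((⅕)*(-1)/1)*33 = ((⅕)*1*(-1))*33 = -⅕*33 = -33/5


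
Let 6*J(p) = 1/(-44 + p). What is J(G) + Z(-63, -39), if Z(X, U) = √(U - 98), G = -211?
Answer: -1/1530 + I*√137 ≈ -0.00065359 + 11.705*I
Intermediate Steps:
Z(X, U) = √(-98 + U)
J(p) = 1/(6*(-44 + p))
J(G) + Z(-63, -39) = 1/(6*(-44 - 211)) + √(-98 - 39) = (⅙)/(-255) + √(-137) = (⅙)*(-1/255) + I*√137 = -1/1530 + I*√137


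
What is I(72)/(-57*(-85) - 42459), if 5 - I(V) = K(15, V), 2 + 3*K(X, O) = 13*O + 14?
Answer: 311/37614 ≈ 0.0082682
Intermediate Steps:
K(X, O) = 4 + 13*O/3 (K(X, O) = -⅔ + (13*O + 14)/3 = -⅔ + (14 + 13*O)/3 = -⅔ + (14/3 + 13*O/3) = 4 + 13*O/3)
I(V) = 1 - 13*V/3 (I(V) = 5 - (4 + 13*V/3) = 5 + (-4 - 13*V/3) = 1 - 13*V/3)
I(72)/(-57*(-85) - 42459) = (1 - 13/3*72)/(-57*(-85) - 42459) = (1 - 312)/(4845 - 42459) = -311/(-37614) = -311*(-1/37614) = 311/37614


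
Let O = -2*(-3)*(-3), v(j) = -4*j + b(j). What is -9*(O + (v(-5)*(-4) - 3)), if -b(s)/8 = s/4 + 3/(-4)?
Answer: 1485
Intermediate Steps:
b(s) = 6 - 2*s (b(s) = -8*(s/4 + 3/(-4)) = -8*(s*(¼) + 3*(-¼)) = -8*(s/4 - ¾) = -8*(-¾ + s/4) = 6 - 2*s)
v(j) = 6 - 6*j (v(j) = -4*j + (6 - 2*j) = 6 - 6*j)
O = -18 (O = 6*(-3) = -18)
-9*(O + (v(-5)*(-4) - 3)) = -9*(-18 + ((6 - 6*(-5))*(-4) - 3)) = -9*(-18 + ((6 + 30)*(-4) - 3)) = -9*(-18 + (36*(-4) - 3)) = -9*(-18 + (-144 - 3)) = -9*(-18 - 147) = -9*(-165) = 1485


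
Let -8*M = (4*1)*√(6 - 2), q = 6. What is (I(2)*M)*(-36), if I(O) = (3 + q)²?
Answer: 2916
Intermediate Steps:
M = -1 (M = -4*1*√(6 - 2)/8 = -√4/2 = -2/2 = -⅛*8 = -1)
I(O) = 81 (I(O) = (3 + 6)² = 9² = 81)
(I(2)*M)*(-36) = (81*(-1))*(-36) = -81*(-36) = 2916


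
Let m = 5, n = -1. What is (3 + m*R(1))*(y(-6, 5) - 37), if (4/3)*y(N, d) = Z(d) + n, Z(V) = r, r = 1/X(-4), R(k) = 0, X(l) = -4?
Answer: -1821/16 ≈ -113.81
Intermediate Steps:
r = -¼ (r = 1/(-4) = -¼ ≈ -0.25000)
Z(V) = -¼
y(N, d) = -15/16 (y(N, d) = 3*(-¼ - 1)/4 = (¾)*(-5/4) = -15/16)
(3 + m*R(1))*(y(-6, 5) - 37) = (3 + 5*0)*(-15/16 - 37) = (3 + 0)*(-607/16) = 3*(-607/16) = -1821/16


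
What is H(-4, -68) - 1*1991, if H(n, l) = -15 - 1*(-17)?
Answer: -1989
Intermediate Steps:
H(n, l) = 2 (H(n, l) = -15 + 17 = 2)
H(-4, -68) - 1*1991 = 2 - 1*1991 = 2 - 1991 = -1989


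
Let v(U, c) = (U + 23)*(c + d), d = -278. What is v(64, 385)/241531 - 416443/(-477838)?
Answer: 105032088175/115412689978 ≈ 0.91006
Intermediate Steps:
v(U, c) = (-278 + c)*(23 + U) (v(U, c) = (U + 23)*(c - 278) = (23 + U)*(-278 + c) = (-278 + c)*(23 + U))
v(64, 385)/241531 - 416443/(-477838) = (-6394 - 278*64 + 23*385 + 64*385)/241531 - 416443/(-477838) = (-6394 - 17792 + 8855 + 24640)*(1/241531) - 416443*(-1/477838) = 9309*(1/241531) + 416443/477838 = 9309/241531 + 416443/477838 = 105032088175/115412689978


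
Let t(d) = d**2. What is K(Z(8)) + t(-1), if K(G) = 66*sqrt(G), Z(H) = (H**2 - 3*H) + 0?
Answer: 1 + 132*sqrt(10) ≈ 418.42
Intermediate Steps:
Z(H) = H**2 - 3*H
K(Z(8)) + t(-1) = 66*sqrt(8*(-3 + 8)) + (-1)**2 = 66*sqrt(8*5) + 1 = 66*sqrt(40) + 1 = 66*(2*sqrt(10)) + 1 = 132*sqrt(10) + 1 = 1 + 132*sqrt(10)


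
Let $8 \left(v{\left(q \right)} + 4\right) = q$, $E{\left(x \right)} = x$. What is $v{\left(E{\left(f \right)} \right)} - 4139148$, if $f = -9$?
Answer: $- \frac{33113225}{8} \approx -4.1392 \cdot 10^{6}$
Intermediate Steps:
$v{\left(q \right)} = -4 + \frac{q}{8}$
$v{\left(E{\left(f \right)} \right)} - 4139148 = \left(-4 + \frac{1}{8} \left(-9\right)\right) - 4139148 = \left(-4 - \frac{9}{8}\right) - 4139148 = - \frac{41}{8} - 4139148 = - \frac{33113225}{8}$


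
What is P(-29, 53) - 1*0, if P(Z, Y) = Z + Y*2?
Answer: 77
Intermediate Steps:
P(Z, Y) = Z + 2*Y
P(-29, 53) - 1*0 = (-29 + 2*53) - 1*0 = (-29 + 106) + 0 = 77 + 0 = 77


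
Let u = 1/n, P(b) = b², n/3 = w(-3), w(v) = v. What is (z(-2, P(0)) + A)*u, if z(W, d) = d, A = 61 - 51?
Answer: -10/9 ≈ -1.1111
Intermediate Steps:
n = -9 (n = 3*(-3) = -9)
A = 10
u = -⅑ (u = 1/(-9) = -⅑ ≈ -0.11111)
(z(-2, P(0)) + A)*u = (0² + 10)*(-⅑) = (0 + 10)*(-⅑) = 10*(-⅑) = -10/9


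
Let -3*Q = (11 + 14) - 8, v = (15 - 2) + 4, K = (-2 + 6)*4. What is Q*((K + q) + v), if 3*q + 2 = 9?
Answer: -1802/9 ≈ -200.22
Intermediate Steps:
q = 7/3 (q = -⅔ + (⅓)*9 = -⅔ + 3 = 7/3 ≈ 2.3333)
K = 16 (K = 4*4 = 16)
v = 17 (v = 13 + 4 = 17)
Q = -17/3 (Q = -((11 + 14) - 8)/3 = -(25 - 8)/3 = -⅓*17 = -17/3 ≈ -5.6667)
Q*((K + q) + v) = -17*((16 + 7/3) + 17)/3 = -17*(55/3 + 17)/3 = -17/3*106/3 = -1802/9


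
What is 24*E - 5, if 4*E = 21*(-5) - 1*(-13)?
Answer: -557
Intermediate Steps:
E = -23 (E = (21*(-5) - 1*(-13))/4 = (-105 + 13)/4 = (1/4)*(-92) = -23)
24*E - 5 = 24*(-23) - 5 = -552 - 5 = -557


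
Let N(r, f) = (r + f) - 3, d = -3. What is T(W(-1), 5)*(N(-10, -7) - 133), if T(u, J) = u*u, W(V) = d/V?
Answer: -1377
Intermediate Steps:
W(V) = -3/V
N(r, f) = -3 + f + r (N(r, f) = (f + r) - 3 = -3 + f + r)
T(u, J) = u**2
T(W(-1), 5)*(N(-10, -7) - 133) = (-3/(-1))**2*((-3 - 7 - 10) - 133) = (-3*(-1))**2*(-20 - 133) = 3**2*(-153) = 9*(-153) = -1377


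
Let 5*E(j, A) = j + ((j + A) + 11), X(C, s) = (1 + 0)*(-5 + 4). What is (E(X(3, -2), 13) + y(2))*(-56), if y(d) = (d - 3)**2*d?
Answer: -1792/5 ≈ -358.40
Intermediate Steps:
X(C, s) = -1 (X(C, s) = 1*(-1) = -1)
E(j, A) = 11/5 + A/5 + 2*j/5 (E(j, A) = (j + ((j + A) + 11))/5 = (j + ((A + j) + 11))/5 = (j + (11 + A + j))/5 = (11 + A + 2*j)/5 = 11/5 + A/5 + 2*j/5)
y(d) = d*(-3 + d)**2 (y(d) = (-3 + d)**2*d = d*(-3 + d)**2)
(E(X(3, -2), 13) + y(2))*(-56) = ((11/5 + (1/5)*13 + (2/5)*(-1)) + 2*(-3 + 2)**2)*(-56) = ((11/5 + 13/5 - 2/5) + 2*(-1)**2)*(-56) = (22/5 + 2*1)*(-56) = (22/5 + 2)*(-56) = (32/5)*(-56) = -1792/5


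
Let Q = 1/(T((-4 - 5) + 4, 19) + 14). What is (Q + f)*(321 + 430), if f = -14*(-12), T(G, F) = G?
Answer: 1136263/9 ≈ 1.2625e+5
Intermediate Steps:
f = 168
Q = ⅑ (Q = 1/(((-4 - 5) + 4) + 14) = 1/((-9 + 4) + 14) = 1/(-5 + 14) = 1/9 = ⅑ ≈ 0.11111)
(Q + f)*(321 + 430) = (⅑ + 168)*(321 + 430) = (1513/9)*751 = 1136263/9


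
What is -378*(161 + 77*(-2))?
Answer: -2646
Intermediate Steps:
-378*(161 + 77*(-2)) = -378*(161 - 154) = -378*7 = -2646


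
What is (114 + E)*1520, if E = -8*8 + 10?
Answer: 91200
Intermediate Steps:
E = -54 (E = -64 + 10 = -54)
(114 + E)*1520 = (114 - 54)*1520 = 60*1520 = 91200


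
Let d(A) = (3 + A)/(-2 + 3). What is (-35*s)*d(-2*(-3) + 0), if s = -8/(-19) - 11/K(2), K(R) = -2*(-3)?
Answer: 16905/38 ≈ 444.87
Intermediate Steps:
K(R) = 6
d(A) = 3 + A (d(A) = (3 + A)/1 = (3 + A)*1 = 3 + A)
s = -161/114 (s = -8/(-19) - 11/6 = -8*(-1/19) - 11*⅙ = 8/19 - 11/6 = -161/114 ≈ -1.4123)
(-35*s)*d(-2*(-3) + 0) = (-35*(-161/114))*(3 + (-2*(-3) + 0)) = 5635*(3 + (6 + 0))/114 = 5635*(3 + 6)/114 = (5635/114)*9 = 16905/38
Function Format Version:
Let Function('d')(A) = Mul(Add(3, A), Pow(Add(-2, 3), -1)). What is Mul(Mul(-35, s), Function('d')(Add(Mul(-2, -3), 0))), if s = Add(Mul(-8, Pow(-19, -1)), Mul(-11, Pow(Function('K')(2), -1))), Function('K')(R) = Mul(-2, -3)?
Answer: Rational(16905, 38) ≈ 444.87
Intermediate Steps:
Function('K')(R) = 6
Function('d')(A) = Add(3, A) (Function('d')(A) = Mul(Add(3, A), Pow(1, -1)) = Mul(Add(3, A), 1) = Add(3, A))
s = Rational(-161, 114) (s = Add(Mul(-8, Pow(-19, -1)), Mul(-11, Pow(6, -1))) = Add(Mul(-8, Rational(-1, 19)), Mul(-11, Rational(1, 6))) = Add(Rational(8, 19), Rational(-11, 6)) = Rational(-161, 114) ≈ -1.4123)
Mul(Mul(-35, s), Function('d')(Add(Mul(-2, -3), 0))) = Mul(Mul(-35, Rational(-161, 114)), Add(3, Add(Mul(-2, -3), 0))) = Mul(Rational(5635, 114), Add(3, Add(6, 0))) = Mul(Rational(5635, 114), Add(3, 6)) = Mul(Rational(5635, 114), 9) = Rational(16905, 38)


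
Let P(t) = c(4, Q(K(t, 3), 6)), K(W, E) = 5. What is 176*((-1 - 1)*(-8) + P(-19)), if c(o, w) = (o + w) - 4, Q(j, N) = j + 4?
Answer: 4400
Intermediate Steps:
Q(j, N) = 4 + j
c(o, w) = -4 + o + w
P(t) = 9 (P(t) = -4 + 4 + (4 + 5) = -4 + 4 + 9 = 9)
176*((-1 - 1)*(-8) + P(-19)) = 176*((-1 - 1)*(-8) + 9) = 176*(-2*(-8) + 9) = 176*(16 + 9) = 176*25 = 4400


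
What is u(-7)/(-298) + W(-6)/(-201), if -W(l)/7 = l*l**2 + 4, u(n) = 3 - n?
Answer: -222121/29949 ≈ -7.4166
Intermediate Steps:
W(l) = -28 - 7*l**3 (W(l) = -7*(l*l**2 + 4) = -7*(l**3 + 4) = -7*(4 + l**3) = -28 - 7*l**3)
u(-7)/(-298) + W(-6)/(-201) = (3 - 1*(-7))/(-298) + (-28 - 7*(-6)**3)/(-201) = (3 + 7)*(-1/298) + (-28 - 7*(-216))*(-1/201) = 10*(-1/298) + (-28 + 1512)*(-1/201) = -5/149 + 1484*(-1/201) = -5/149 - 1484/201 = -222121/29949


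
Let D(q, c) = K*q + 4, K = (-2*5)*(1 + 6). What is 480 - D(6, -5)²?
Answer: -172576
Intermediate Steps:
K = -70 (K = -10*7 = -70)
D(q, c) = 4 - 70*q (D(q, c) = -70*q + 4 = 4 - 70*q)
480 - D(6, -5)² = 480 - (4 - 70*6)² = 480 - (4 - 420)² = 480 - 1*(-416)² = 480 - 1*173056 = 480 - 173056 = -172576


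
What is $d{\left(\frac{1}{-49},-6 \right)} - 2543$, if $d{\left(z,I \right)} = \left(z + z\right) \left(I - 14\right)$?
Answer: $- \frac{124567}{49} \approx -2542.2$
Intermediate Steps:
$d{\left(z,I \right)} = 2 z \left(-14 + I\right)$
$d{\left(\frac{1}{-49},-6 \right)} - 2543 = \frac{2 \left(-14 - 6\right)}{-49} - 2543 = 2 \left(- \frac{1}{49}\right) \left(-20\right) - 2543 = \frac{40}{49} - 2543 = - \frac{124567}{49}$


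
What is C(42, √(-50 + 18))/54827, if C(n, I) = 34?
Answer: 34/54827 ≈ 0.00062013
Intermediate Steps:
C(42, √(-50 + 18))/54827 = 34/54827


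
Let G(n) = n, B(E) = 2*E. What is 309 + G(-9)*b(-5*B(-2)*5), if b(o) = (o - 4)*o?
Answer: -86091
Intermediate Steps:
b(o) = o*(-4 + o) (b(o) = (-4 + o)*o = o*(-4 + o))
309 + G(-9)*b(-5*B(-2)*5) = 309 - 9*-10*(-2)*5*(-4 - 10*(-2)*5) = 309 - 9*-5*(-4)*5*(-4 - 5*(-4)*5) = 309 - 9*20*5*(-4 + 20*5) = 309 - 900*(-4 + 100) = 309 - 900*96 = 309 - 9*9600 = 309 - 86400 = -86091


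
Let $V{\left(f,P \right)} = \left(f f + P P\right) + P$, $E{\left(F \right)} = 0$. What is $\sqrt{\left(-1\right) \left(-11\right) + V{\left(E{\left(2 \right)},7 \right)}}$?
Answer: $\sqrt{67} \approx 8.1853$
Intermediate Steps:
$V{\left(f,P \right)} = P + P^{2} + f^{2}$ ($V{\left(f,P \right)} = \left(f^{2} + P^{2}\right) + P = \left(P^{2} + f^{2}\right) + P = P + P^{2} + f^{2}$)
$\sqrt{\left(-1\right) \left(-11\right) + V{\left(E{\left(2 \right)},7 \right)}} = \sqrt{\left(-1\right) \left(-11\right) + \left(7 + 7^{2} + 0^{2}\right)} = \sqrt{11 + \left(7 + 49 + 0\right)} = \sqrt{11 + 56} = \sqrt{67}$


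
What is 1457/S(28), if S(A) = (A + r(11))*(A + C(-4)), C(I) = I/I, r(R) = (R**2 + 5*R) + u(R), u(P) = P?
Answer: 1457/6235 ≈ 0.23368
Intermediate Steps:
r(R) = R**2 + 6*R (r(R) = (R**2 + 5*R) + R = R**2 + 6*R)
C(I) = 1
S(A) = (1 + A)*(187 + A) (S(A) = (A + 11*(6 + 11))*(A + 1) = (A + 11*17)*(1 + A) = (A + 187)*(1 + A) = (187 + A)*(1 + A) = (1 + A)*(187 + A))
1457/S(28) = 1457/(187 + 28**2 + 188*28) = 1457/(187 + 784 + 5264) = 1457/6235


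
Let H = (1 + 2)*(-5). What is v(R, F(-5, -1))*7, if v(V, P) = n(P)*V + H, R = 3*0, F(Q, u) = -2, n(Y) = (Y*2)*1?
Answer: -105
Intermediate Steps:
n(Y) = 2*Y (n(Y) = (2*Y)*1 = 2*Y)
R = 0
H = -15 (H = 3*(-5) = -15)
v(V, P) = -15 + 2*P*V (v(V, P) = (2*P)*V - 15 = 2*P*V - 15 = -15 + 2*P*V)
v(R, F(-5, -1))*7 = (-15 + 2*(-2)*0)*7 = (-15 + 0)*7 = -15*7 = -105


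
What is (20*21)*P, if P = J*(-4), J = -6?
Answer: 10080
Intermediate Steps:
P = 24 (P = -6*(-4) = 24)
(20*21)*P = (20*21)*24 = 420*24 = 10080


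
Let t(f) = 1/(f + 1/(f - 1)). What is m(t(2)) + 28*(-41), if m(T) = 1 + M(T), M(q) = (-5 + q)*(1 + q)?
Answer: -10379/9 ≈ -1153.2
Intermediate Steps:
M(q) = (1 + q)*(-5 + q)
t(f) = 1/(f + 1/(-1 + f))
m(T) = -4 + T² - 4*T (m(T) = 1 + (-5 + T² - 4*T) = -4 + T² - 4*T)
m(t(2)) + 28*(-41) = (-4 + ((-1 + 2)/(1 + 2² - 1*2))² - 4*(-1 + 2)/(1 + 2² - 1*2)) + 28*(-41) = (-4 + (1/(1 + 4 - 2))² - 4/(1 + 4 - 2)) - 1148 = (-4 + (1/3)² - 4/3) - 1148 = (-4 + ((⅓)*1)² - 4/3) - 1148 = (-4 + (⅓)² - 4*⅓) - 1148 = (-4 + ⅑ - 4/3) - 1148 = -47/9 - 1148 = -10379/9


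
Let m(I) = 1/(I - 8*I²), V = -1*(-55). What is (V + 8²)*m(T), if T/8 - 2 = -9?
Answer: -17/3592 ≈ -0.0047327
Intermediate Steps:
T = -56 (T = 16 + 8*(-9) = 16 - 72 = -56)
V = 55
(V + 8²)*m(T) = (55 + 8²)*(-1/(-56*(-1 + 8*(-56)))) = (55 + 64)*(-1*(-1/56)/(-1 - 448)) = 119*(-1*(-1/56)/(-449)) = 119*(-1*(-1/56)*(-1/449)) = 119*(-1/25144) = -17/3592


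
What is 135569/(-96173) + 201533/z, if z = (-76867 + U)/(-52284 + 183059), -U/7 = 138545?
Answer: -362118184362719/14380363998 ≈ -25181.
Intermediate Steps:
U = -969815 (U = -7*138545 = -969815)
z = -1046682/130775 (z = (-76867 - 969815)/(-52284 + 183059) = -1046682/130775 ≈ -8.0037)
135569/(-96173) + 201533/z = 135569/(-96173) + 201533/(-1046682/130775) = 135569*(-1/96173) + 201533*(-130775/1046682) = -19367/13739 - 26355478075/1046682 = -362118184362719/14380363998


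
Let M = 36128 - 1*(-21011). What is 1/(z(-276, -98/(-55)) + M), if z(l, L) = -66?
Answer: 1/57073 ≈ 1.7521e-5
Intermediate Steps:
M = 57139 (M = 36128 + 21011 = 57139)
1/(z(-276, -98/(-55)) + M) = 1/(-66 + 57139) = 1/57073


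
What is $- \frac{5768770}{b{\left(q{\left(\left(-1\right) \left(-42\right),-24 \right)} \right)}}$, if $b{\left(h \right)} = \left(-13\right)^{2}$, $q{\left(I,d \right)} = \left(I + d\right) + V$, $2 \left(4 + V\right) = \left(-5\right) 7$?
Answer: $- \frac{5768770}{169} \approx -34135.0$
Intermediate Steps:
$V = - \frac{43}{2}$ ($V = -4 + \frac{\left(-5\right) 7}{2} = -4 + \frac{1}{2} \left(-35\right) = -4 - \frac{35}{2} = - \frac{43}{2} \approx -21.5$)
$q{\left(I,d \right)} = - \frac{43}{2} + I + d$ ($q{\left(I,d \right)} = \left(I + d\right) - \frac{43}{2} = - \frac{43}{2} + I + d$)
$b{\left(h \right)} = 169$
$- \frac{5768770}{b{\left(q{\left(\left(-1\right) \left(-42\right),-24 \right)} \right)}} = - \frac{5768770}{169}$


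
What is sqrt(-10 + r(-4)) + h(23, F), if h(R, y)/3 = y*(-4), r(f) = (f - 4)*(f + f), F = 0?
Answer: 3*sqrt(6) ≈ 7.3485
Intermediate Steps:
r(f) = 2*f*(-4 + f) (r(f) = (-4 + f)*(2*f) = 2*f*(-4 + f))
h(R, y) = -12*y (h(R, y) = 3*(y*(-4)) = 3*(-4*y) = -12*y)
sqrt(-10 + r(-4)) + h(23, F) = sqrt(-10 + 2*(-4)*(-4 - 4)) - 12*0 = sqrt(-10 + 2*(-4)*(-8)) + 0 = sqrt(-10 + 64) + 0 = sqrt(54) + 0 = 3*sqrt(6) + 0 = 3*sqrt(6)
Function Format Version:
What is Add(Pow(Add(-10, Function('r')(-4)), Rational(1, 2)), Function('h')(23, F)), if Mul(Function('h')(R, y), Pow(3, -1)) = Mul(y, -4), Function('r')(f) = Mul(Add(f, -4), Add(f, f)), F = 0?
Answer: Mul(3, Pow(6, Rational(1, 2))) ≈ 7.3485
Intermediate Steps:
Function('r')(f) = Mul(2, f, Add(-4, f)) (Function('r')(f) = Mul(Add(-4, f), Mul(2, f)) = Mul(2, f, Add(-4, f)))
Function('h')(R, y) = Mul(-12, y) (Function('h')(R, y) = Mul(3, Mul(y, -4)) = Mul(3, Mul(-4, y)) = Mul(-12, y))
Add(Pow(Add(-10, Function('r')(-4)), Rational(1, 2)), Function('h')(23, F)) = Add(Pow(Add(-10, Mul(2, -4, Add(-4, -4))), Rational(1, 2)), Mul(-12, 0)) = Add(Pow(Add(-10, Mul(2, -4, -8)), Rational(1, 2)), 0) = Add(Pow(Add(-10, 64), Rational(1, 2)), 0) = Add(Pow(54, Rational(1, 2)), 0) = Add(Mul(3, Pow(6, Rational(1, 2))), 0) = Mul(3, Pow(6, Rational(1, 2)))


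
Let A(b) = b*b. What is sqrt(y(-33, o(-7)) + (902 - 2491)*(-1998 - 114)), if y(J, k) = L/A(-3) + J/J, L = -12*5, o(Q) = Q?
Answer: sqrt(30203661)/3 ≈ 1831.9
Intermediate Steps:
L = -60
A(b) = b**2
y(J, k) = -17/3 (y(J, k) = -60/((-3)**2) + J/J = -60/9 + 1 = -60*1/9 + 1 = -20/3 + 1 = -17/3)
sqrt(y(-33, o(-7)) + (902 - 2491)*(-1998 - 114)) = sqrt(-17/3 + (902 - 2491)*(-1998 - 114)) = sqrt(-17/3 - 1589*(-2112)) = sqrt(-17/3 + 3355968) = sqrt(10067887/3) = sqrt(30203661)/3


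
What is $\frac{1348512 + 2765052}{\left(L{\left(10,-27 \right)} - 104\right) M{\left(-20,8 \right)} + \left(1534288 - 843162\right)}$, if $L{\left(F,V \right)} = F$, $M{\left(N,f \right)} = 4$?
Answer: $\frac{685594}{115125} \approx 5.9552$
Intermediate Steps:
$\frac{1348512 + 2765052}{\left(L{\left(10,-27 \right)} - 104\right) M{\left(-20,8 \right)} + \left(1534288 - 843162\right)} = \frac{1348512 + 2765052}{\left(10 - 104\right) 4 + \left(1534288 - 843162\right)} = \frac{4113564}{\left(-94\right) 4 + \left(1534288 - 843162\right)} = \frac{4113564}{-376 + 691126} = \frac{4113564}{690750} = 4113564 \cdot \frac{1}{690750} = \frac{685594}{115125}$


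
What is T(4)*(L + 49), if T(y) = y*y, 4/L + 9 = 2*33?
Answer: 44752/57 ≈ 785.12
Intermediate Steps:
L = 4/57 (L = 4/(-9 + 2*33) = 4/(-9 + 66) = 4/57 ≈ 0.070175)
T(y) = y²
T(4)*(L + 49) = 4²*(4/57 + 49) = 16*(2797/57) = 44752/57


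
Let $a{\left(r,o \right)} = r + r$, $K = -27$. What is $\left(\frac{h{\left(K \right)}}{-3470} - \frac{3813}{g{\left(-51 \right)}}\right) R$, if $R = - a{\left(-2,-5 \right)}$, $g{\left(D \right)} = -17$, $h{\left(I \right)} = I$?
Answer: $\frac{26463138}{29495} \approx 897.21$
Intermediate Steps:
$a{\left(r,o \right)} = 2 r$
$R = 4$ ($R = - 2 \left(-2\right) = \left(-1\right) \left(-4\right) = 4$)
$\left(\frac{h{\left(K \right)}}{-3470} - \frac{3813}{g{\left(-51 \right)}}\right) R = \left(- \frac{27}{-3470} - \frac{3813}{-17}\right) 4 = \left(\left(-27\right) \left(- \frac{1}{3470}\right) - - \frac{3813}{17}\right) 4 = \left(\frac{27}{3470} + \frac{3813}{17}\right) 4 = \frac{13231569}{58990} \cdot 4 = \frac{26463138}{29495}$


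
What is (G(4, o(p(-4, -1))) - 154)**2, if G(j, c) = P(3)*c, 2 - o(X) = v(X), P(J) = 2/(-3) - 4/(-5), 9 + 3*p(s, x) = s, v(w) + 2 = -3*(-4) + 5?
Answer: 5456896/225 ≈ 24253.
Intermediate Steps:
v(w) = 15 (v(w) = -2 + (-3*(-4) + 5) = -2 + (12 + 5) = -2 + 17 = 15)
p(s, x) = -3 + s/3
P(J) = 2/15 (P(J) = 2*(-1/3) - 4*(-1/5) = -2/3 + 4/5 = 2/15)
o(X) = -13 (o(X) = 2 - 1*15 = 2 - 15 = -13)
G(j, c) = 2*c/15
(G(4, o(p(-4, -1))) - 154)**2 = ((2/15)*(-13) - 154)**2 = (-26/15 - 154)**2 = (-2336/15)**2 = 5456896/225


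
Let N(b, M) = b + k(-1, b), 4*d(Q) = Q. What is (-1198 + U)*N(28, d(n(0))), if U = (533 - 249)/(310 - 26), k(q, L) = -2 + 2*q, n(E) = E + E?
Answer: -28728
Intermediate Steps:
n(E) = 2*E
d(Q) = Q/4
U = 1 (U = 284/284 = 284*(1/284) = 1)
N(b, M) = -4 + b (N(b, M) = b + (-2 + 2*(-1)) = b + (-2 - 2) = b - 4 = -4 + b)
(-1198 + U)*N(28, d(n(0))) = (-1198 + 1)*(-4 + 28) = -1197*24 = -28728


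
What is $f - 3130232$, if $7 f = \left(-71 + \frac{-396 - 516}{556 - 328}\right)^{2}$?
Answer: $- \frac{21905999}{7} \approx -3.1294 \cdot 10^{6}$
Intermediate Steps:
$f = \frac{5625}{7}$ ($f = \frac{\left(-71 + \frac{-396 - 516}{556 - 328}\right)^{2}}{7} = \frac{\left(-71 - \frac{912}{228}\right)^{2}}{7} = \frac{\left(-71 - 4\right)^{2}}{7} = \frac{\left(-75\right)^{2}}{7} = \frac{1}{7} \cdot 5625 = \frac{5625}{7} \approx 803.57$)
$f - 3130232 = \frac{5625}{7} - 3130232 = - \frac{21905999}{7}$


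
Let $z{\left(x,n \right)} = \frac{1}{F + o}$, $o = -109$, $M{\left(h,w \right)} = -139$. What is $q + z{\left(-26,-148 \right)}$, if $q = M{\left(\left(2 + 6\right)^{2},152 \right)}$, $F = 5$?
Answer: $- \frac{14457}{104} \approx -139.01$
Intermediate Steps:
$z{\left(x,n \right)} = - \frac{1}{104}$ ($z{\left(x,n \right)} = \frac{1}{5 - 109} = \frac{1}{-104} = - \frac{1}{104}$)
$q = -139$
$q + z{\left(-26,-148 \right)} = -139 - \frac{1}{104} = - \frac{14457}{104}$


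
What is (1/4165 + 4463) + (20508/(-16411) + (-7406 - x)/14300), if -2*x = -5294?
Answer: 872073199517721/195486190900 ≈ 4461.0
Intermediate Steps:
x = 2647 (x = -½*(-5294) = 2647)
(1/4165 + 4463) + (20508/(-16411) + (-7406 - x)/14300) = (1/4165 + 4463) + (20508/(-16411) + (-7406 - 1*2647)/14300) = (1/4165 + 4463) + (20508*(-1/16411) + (-7406 - 2647)*(1/14300)) = 18588396/4165 + (-20508/16411 - 10053*1/14300) = 18588396/4165 + (-20508/16411 - 10053/14300) = 18588396/4165 - 458244183/234677300 = 872073199517721/195486190900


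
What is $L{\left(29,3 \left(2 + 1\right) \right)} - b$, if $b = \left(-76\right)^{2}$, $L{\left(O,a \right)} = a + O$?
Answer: $-5738$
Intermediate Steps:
$L{\left(O,a \right)} = O + a$
$b = 5776$
$L{\left(29,3 \left(2 + 1\right) \right)} - b = \left(29 + 3 \left(2 + 1\right)\right) - 5776 = \left(29 + 3 \cdot 3\right) - 5776 = \left(29 + 9\right) - 5776 = 38 - 5776 = -5738$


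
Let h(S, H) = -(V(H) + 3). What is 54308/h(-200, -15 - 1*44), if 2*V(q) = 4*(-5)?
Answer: 54308/7 ≈ 7758.3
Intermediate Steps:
V(q) = -10 (V(q) = (4*(-5))/2 = (½)*(-20) = -10)
h(S, H) = 7 (h(S, H) = -(-10 + 3) = -1*(-7) = 7)
54308/h(-200, -15 - 1*44) = 54308/7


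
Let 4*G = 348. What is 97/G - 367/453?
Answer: 4004/13137 ≈ 0.30479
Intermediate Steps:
G = 87 (G = (¼)*348 = 87)
97/G - 367/453 = 97/87 - 367/453 = 4004/13137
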